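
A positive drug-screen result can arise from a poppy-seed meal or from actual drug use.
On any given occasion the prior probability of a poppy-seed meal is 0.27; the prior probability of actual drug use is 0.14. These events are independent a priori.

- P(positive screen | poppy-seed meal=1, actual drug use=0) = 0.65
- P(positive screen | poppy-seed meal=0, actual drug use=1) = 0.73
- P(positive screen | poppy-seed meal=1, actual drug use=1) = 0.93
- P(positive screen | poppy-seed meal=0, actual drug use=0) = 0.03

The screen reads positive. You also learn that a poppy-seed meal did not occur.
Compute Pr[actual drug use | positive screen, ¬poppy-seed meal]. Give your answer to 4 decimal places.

Pr[actual drug use | positive screen, ¬poppy-seed meal] ≈ 0.7984

By total probability over both values of actual drug use:
  P(positive screen | ¬poppy-seed meal) = 0.03×0.86 + 0.73×0.14
        = 0.025800 + 0.102200 = 0.128000
The terms with actual drug use present sum to 0.102200, so
  P(actual drug use | positive screen, ¬poppy-seed meal) = 0.102200 / 0.128000 ≈ 0.7984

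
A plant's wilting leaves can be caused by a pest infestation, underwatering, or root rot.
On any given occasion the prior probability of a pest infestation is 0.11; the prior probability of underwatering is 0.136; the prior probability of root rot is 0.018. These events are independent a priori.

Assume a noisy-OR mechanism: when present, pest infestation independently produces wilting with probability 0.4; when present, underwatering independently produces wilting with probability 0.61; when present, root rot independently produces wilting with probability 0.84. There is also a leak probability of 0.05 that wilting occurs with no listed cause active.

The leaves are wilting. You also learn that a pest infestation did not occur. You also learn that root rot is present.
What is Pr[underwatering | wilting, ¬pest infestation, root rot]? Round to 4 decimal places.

Under noisy-OR, P(wilting | causes) = 1 − (1−0.05)·∏(1−qᵢ) over the active causes.
Sum P(wilting|·) weighted by the priors over both values of underwatering:
  P(wilting | ¬pest infestation, root rot) = 0.848×0.864 + 0.94072×0.136
        = 0.732672 + 0.127938 = 0.860610
Keeping only the underwatering-present terms gives 0.127938, so
  P(underwatering | wilting, ¬pest infestation, root rot) = 0.127938 / 0.860610 ≈ 0.1487

Pr[underwatering | wilting, ¬pest infestation, root rot] ≈ 0.1487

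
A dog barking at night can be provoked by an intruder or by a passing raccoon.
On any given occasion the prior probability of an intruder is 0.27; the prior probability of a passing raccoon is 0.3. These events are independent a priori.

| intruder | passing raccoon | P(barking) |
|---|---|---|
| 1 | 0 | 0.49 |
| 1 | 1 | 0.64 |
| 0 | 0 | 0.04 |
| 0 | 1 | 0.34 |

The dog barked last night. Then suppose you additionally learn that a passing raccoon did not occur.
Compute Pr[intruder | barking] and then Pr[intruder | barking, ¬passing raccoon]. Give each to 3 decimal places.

Pr[intruder | barking] ≈ 0.604; Pr[intruder | barking, ¬passing raccoon] ≈ 0.819

P(barking) = 0.04*0.73*0.7 + 0.34*0.73*0.3 + 0.49*0.27*0.7 + 0.64*0.27*0.3 = 0.020440 + 0.074460 + 0.092610 + 0.051840 = 0.239350
Of this, 0.144450 comes from 0.092610 + 0.051840 (the intruder=true cases).
So P(intruder | barking) = 0.144450/0.239350 ≈ 0.604.

Now also conditioning on passing raccoon≠true:
P(barking | ¬passing raccoon) = 0.04·0.73 + 0.49·0.27 = 0.029200 + 0.132300 = 0.161500
Of this, 0.132300 comes from 0.49·0.27 (the intruder=true cases).
P(intruder | barking, ¬passing raccoon) = 0.132300 / 0.161500 ≈ 0.819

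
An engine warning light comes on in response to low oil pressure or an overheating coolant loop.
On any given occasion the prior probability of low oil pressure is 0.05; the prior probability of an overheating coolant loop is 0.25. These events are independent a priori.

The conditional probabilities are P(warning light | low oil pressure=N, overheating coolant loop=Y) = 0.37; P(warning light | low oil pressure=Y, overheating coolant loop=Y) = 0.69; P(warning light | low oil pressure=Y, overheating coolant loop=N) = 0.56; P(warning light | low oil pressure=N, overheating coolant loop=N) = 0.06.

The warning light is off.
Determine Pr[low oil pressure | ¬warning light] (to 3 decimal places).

Pr[low oil pressure | ¬warning light] ≈ 0.024

Sum P(¬warning light|·) weighted by the priors over the 4 (low oil pressure, overheating coolant loop) configurations:
  P(¬warning light) = 0.94×0.95×0.75 + 0.63×0.95×0.25 + 0.44×0.05×0.75 + 0.31×0.05×0.25
        = 0.669750 + 0.149625 + 0.016500 + 0.003875 = 0.839750
Configurations with low oil pressure contribute 0.020375, so
  P(low oil pressure | ¬warning light) = 0.020375 / 0.839750 ≈ 0.024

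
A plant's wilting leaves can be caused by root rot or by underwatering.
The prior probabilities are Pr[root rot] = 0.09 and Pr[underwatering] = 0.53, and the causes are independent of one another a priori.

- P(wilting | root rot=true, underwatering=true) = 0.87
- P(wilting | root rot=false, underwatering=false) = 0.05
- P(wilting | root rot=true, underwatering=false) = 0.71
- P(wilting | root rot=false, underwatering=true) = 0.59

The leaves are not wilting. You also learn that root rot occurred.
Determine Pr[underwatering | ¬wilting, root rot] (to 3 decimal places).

P(¬wilting | root rot) = 0.29·0.47 + 0.13·0.53 = 0.136300 + 0.068900 = 0.205200
The underwatering-present share is 0.13·0.53 = 0.068900.
P(underwatering | ¬wilting, root rot) = 0.068900 / 0.205200 ≈ 0.336

Pr[underwatering | ¬wilting, root rot] ≈ 0.336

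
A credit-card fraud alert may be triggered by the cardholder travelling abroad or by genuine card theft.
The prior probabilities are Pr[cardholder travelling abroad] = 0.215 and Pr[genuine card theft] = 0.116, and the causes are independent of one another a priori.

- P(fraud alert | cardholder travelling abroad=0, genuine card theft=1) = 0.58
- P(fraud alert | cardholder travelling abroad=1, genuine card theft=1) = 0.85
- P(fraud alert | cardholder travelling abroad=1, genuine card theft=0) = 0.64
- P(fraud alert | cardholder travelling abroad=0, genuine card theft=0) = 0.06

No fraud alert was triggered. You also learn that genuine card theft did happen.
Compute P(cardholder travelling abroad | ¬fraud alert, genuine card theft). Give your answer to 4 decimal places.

By total probability over both values of cardholder travelling abroad:
  P(¬fraud alert | genuine card theft) = 0.42*0.785 + 0.15*0.215
        = 0.329700 + 0.032250 = 0.361950
Configurations with cardholder travelling abroad contribute 0.032250, so
  P(cardholder travelling abroad | ¬fraud alert, genuine card theft) = 0.032250 / 0.361950 ≈ 0.0891

P(cardholder travelling abroad | ¬fraud alert, genuine card theft) ≈ 0.0891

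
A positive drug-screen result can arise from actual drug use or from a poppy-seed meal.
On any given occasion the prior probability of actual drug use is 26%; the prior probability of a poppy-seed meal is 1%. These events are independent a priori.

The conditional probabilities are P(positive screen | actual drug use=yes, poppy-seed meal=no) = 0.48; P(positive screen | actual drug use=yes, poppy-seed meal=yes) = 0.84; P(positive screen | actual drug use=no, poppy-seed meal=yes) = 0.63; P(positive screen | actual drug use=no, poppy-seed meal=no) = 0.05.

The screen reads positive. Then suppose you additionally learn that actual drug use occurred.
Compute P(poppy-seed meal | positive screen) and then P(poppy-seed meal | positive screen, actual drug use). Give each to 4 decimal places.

P(poppy-seed meal | positive screen) ≈ 0.0410; P(poppy-seed meal | positive screen, actual drug use) ≈ 0.0174

Weight on poppy-seed meal=true, given the evidence: 0.004662 + 0.002184 = 0.006846
Denominator P(positive screen): 0.05×0.74×0.99 + 0.63×0.74×0.01 + 0.48×0.26×0.99 + 0.84×0.26×0.01 = 0.167028
P(poppy-seed meal | positive screen) = 0.006846/0.167028 ≈ 0.0410

Now also conditioning on actual drug use=true:
Numerator (weight on configurations with poppy-seed meal): 0.84×0.01 = 0.008400
The normalizing constant is 0.48×0.99 + 0.84×0.01 = 0.483600
P(poppy-seed meal | positive screen, actual drug use) = 0.008400/0.483600 ≈ 0.0174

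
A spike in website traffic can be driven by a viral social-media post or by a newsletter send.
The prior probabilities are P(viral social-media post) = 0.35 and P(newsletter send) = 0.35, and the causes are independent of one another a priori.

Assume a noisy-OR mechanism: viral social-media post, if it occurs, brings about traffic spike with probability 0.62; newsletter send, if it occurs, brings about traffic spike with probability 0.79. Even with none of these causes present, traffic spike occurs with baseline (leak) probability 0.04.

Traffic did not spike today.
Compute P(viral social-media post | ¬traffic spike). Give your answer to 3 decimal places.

Under noisy-OR, P(traffic spike | causes) = 1 − (1−0.04)·∏(1−qᵢ) over the active causes.
Weight on viral social-media post=true, given the evidence: 0.082992 + 0.009384 = 0.092376
Normalizer over all consistent configurations: 0.96×0.65×0.65 + 0.2016×0.65×0.35 + 0.3648×0.35×0.65 + 0.076608×0.35×0.35 = 0.543840
Posterior = 0.092376 / 0.543840 ≈ 0.170

P(viral social-media post | ¬traffic spike) ≈ 0.170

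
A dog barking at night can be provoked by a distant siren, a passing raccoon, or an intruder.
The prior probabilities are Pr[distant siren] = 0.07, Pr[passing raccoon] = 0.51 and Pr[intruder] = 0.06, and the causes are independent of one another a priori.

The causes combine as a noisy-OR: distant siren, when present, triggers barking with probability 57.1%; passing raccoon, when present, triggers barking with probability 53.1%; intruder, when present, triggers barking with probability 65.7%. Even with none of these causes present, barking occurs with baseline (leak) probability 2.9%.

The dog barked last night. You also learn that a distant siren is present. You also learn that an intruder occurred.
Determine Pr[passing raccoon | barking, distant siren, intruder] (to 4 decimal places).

Under noisy-OR, P(barking | causes) = 1 − (1−0.029)·∏(1−qᵢ) over the active causes.
Sum P(barking|·) weighted by the priors over both values of passing raccoon:
  P(barking | distant siren, intruder) = 0.85712·0.49 + 0.932989·0.51
        = 0.419989 + 0.475824 = 0.895813
Keeping only the passing raccoon-present terms gives 0.475824, so
  P(passing raccoon | barking, distant siren, intruder) = 0.475824 / 0.895813 ≈ 0.5312

Pr[passing raccoon | barking, distant siren, intruder] ≈ 0.5312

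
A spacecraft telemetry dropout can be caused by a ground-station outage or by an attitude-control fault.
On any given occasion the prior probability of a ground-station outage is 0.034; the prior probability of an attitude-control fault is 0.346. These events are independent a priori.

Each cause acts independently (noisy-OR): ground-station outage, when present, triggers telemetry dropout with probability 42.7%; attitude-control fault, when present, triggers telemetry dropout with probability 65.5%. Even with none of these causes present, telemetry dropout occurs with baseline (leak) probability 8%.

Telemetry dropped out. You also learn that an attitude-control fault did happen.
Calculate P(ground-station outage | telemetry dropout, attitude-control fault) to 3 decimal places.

Under noisy-OR, P(telemetry dropout | causes) = 1 − (1−0.08)·∏(1−qᵢ) over the active causes.
Sum P(telemetry dropout|·) weighted by the priors over both values of ground-station outage:
  P(telemetry dropout | attitude-control fault) = 0.6826×0.966 + 0.81813×0.034
        = 0.659392 + 0.027816 = 0.687208
Configurations with ground-station outage contribute 0.027816, so
  P(ground-station outage | telemetry dropout, attitude-control fault) = 0.027816 / 0.687208 ≈ 0.040

P(ground-station outage | telemetry dropout, attitude-control fault) ≈ 0.040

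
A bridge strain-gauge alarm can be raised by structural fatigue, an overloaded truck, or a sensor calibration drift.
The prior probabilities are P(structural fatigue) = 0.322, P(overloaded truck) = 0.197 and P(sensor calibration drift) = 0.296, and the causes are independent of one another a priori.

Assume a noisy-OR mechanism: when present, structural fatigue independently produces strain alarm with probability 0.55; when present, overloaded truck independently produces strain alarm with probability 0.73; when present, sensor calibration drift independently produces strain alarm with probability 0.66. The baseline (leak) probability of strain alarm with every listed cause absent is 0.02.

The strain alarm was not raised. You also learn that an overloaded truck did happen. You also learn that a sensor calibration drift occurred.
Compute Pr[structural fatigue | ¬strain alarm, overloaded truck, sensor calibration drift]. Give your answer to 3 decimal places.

Pr[structural fatigue | ¬strain alarm, overloaded truck, sensor calibration drift] ≈ 0.176

Under noisy-OR, P(strain alarm | causes) = 1 − (1−0.02)·∏(1−qᵢ) over the active causes.
P(¬strain alarm | overloaded truck, sensor calibration drift) = 0.089964*0.678 + 0.040484*0.322 = 0.060996 + 0.013036 = 0.074032
Of this, 0.013036 comes from 0.040484*0.322 (the structural fatigue=true cases).
Hence the posterior is 0.013036/0.074032 ≈ 0.176.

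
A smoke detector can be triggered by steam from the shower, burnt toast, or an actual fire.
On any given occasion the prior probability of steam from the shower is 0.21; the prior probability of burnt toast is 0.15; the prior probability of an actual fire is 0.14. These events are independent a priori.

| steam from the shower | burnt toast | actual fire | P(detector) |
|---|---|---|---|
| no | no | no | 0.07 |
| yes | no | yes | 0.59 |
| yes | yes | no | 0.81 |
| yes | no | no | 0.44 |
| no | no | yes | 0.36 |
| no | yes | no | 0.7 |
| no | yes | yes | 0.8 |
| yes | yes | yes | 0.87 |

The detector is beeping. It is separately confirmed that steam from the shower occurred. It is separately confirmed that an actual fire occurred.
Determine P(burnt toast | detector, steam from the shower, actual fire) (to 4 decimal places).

P(burnt toast | detector, steam from the shower, actual fire) ≈ 0.2065

Numerator (weight on configurations with burnt toast): 0.87×0.15 = 0.130500
Denominator P(detector | steam from the shower, actual fire): 0.59×0.85 + 0.87×0.15 = 0.632000
P(burnt toast | detector, steam from the shower, actual fire) = 0.130500/0.632000 ≈ 0.2065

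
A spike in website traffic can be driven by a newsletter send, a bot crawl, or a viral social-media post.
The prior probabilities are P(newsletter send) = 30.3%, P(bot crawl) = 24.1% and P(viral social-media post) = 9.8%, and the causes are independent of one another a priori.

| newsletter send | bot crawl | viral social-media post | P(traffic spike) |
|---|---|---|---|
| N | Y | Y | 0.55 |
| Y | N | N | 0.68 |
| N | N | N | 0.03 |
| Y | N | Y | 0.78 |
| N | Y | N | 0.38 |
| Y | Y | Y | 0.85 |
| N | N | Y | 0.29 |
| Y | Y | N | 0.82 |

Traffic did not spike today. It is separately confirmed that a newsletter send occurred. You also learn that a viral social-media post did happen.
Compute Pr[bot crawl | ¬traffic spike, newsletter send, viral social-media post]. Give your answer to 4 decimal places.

P(¬traffic spike | newsletter send, viral social-media post) = 0.22×0.759 + 0.15×0.241 = 0.166980 + 0.036150 = 0.203130
The bot crawl-present share is 0.15×0.241 = 0.036150.
P(bot crawl | ¬traffic spike, newsletter send, viral social-media post) = 0.036150 / 0.203130 ≈ 0.1780

Pr[bot crawl | ¬traffic spike, newsletter send, viral social-media post] ≈ 0.1780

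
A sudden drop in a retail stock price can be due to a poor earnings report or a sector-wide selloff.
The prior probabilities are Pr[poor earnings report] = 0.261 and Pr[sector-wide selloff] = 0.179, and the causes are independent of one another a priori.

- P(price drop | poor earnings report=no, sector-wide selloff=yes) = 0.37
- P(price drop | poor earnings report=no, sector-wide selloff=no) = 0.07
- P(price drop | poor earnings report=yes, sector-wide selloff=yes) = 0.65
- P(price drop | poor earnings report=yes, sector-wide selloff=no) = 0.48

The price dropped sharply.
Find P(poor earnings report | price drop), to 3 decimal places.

P(poor earnings report | price drop) ≈ 0.593

P(price drop) = 0.07×0.739×0.821 + 0.37×0.739×0.179 + 0.48×0.261×0.821 + 0.65×0.261×0.179 = 0.042470 + 0.048944 + 0.102855 + 0.030367 = 0.224636
Of this, 0.133222 comes from 0.102855 + 0.030367 (the poor earnings report=true cases).
P(poor earnings report | price drop) = 0.133222 / 0.224636 ≈ 0.593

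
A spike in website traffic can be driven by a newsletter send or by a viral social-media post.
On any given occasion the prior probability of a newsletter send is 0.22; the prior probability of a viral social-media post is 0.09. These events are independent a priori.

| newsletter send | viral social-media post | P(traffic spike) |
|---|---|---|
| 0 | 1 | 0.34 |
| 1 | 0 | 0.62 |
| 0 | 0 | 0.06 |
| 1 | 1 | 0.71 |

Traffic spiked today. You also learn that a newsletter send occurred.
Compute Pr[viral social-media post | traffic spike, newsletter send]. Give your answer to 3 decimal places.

Pr[viral social-media post | traffic spike, newsletter send] ≈ 0.102

P(traffic spike | newsletter send) = 0.62×0.91 + 0.71×0.09 = 0.564200 + 0.063900 = 0.628100
The viral social-media post-present share is 0.71×0.09 = 0.063900.
So P(viral social-media post | traffic spike, newsletter send) = 0.063900/0.628100 ≈ 0.102.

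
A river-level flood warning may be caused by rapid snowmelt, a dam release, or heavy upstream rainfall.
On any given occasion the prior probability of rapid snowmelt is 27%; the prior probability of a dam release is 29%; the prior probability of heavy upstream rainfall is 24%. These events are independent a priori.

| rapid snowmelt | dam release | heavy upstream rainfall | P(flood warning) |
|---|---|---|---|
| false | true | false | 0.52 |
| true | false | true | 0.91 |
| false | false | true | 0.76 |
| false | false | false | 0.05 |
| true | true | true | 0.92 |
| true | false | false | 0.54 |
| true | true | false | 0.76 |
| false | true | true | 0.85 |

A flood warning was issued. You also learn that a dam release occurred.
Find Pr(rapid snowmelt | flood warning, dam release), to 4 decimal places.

Numerator (weight on configurations with rapid snowmelt): 0.155952 + 0.059616 = 0.215568
Denominator P(flood warning | dam release): 0.52×0.73×0.76 + 0.85×0.73×0.24 + 0.76×0.27×0.76 + 0.92×0.27×0.24 = 0.652984
P(rapid snowmelt | flood warning, dam release) = 0.215568/0.652984 ≈ 0.3301

Pr(rapid snowmelt | flood warning, dam release) ≈ 0.3301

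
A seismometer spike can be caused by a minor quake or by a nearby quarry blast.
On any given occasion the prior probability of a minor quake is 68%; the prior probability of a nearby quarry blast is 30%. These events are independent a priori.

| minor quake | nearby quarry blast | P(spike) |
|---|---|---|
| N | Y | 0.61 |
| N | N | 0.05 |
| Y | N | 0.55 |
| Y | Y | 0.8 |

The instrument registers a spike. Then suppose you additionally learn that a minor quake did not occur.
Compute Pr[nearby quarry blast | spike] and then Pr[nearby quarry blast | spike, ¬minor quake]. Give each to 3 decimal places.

Numerator (weight on configurations with nearby quarry blast): 0.058560 + 0.163200 = 0.221760
Denominator P(spike): 0.05·0.32·0.7 + 0.61·0.32·0.3 + 0.55·0.68·0.7 + 0.8·0.68·0.3 = 0.494760
P(nearby quarry blast | spike) = 0.221760/0.494760 ≈ 0.448

Now condition on the additional information:
P(spike | ¬minor quake) = 0.05*0.7 + 0.61*0.3 = 0.035000 + 0.183000 = 0.218000
Of this, 0.183000 comes from 0.61*0.3 (the nearby quarry blast=true cases).
Hence the posterior is 0.183000/0.218000 ≈ 0.839.
Ruling out minor quake raises the posterior on nearby quarry blast — the flip side of explaining away.

Pr[nearby quarry blast | spike] ≈ 0.448; Pr[nearby quarry blast | spike, ¬minor quake] ≈ 0.839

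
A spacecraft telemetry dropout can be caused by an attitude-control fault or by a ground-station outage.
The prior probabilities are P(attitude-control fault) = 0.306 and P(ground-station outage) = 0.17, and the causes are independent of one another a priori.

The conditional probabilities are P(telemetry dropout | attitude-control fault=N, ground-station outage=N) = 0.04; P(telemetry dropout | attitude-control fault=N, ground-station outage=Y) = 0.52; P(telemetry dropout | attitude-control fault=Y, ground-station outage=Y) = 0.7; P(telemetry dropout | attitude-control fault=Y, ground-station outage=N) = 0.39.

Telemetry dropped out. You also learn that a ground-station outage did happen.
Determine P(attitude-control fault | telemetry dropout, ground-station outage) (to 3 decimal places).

P(telemetry dropout | ground-station outage) = 0.52×0.694 + 0.7×0.306 = 0.360880 + 0.214200 = 0.575080
Restricting to configurations with attitude-control fault present: 0.7×0.306 = 0.214200.
Hence the posterior is 0.214200/0.575080 ≈ 0.372.

P(attitude-control fault | telemetry dropout, ground-station outage) ≈ 0.372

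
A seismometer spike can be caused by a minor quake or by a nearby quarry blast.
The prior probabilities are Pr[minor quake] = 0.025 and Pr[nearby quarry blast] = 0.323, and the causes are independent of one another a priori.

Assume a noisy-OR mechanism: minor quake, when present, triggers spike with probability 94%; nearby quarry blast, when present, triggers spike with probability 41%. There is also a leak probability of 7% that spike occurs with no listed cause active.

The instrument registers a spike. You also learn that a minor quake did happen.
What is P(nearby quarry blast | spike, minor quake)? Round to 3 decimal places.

Under noisy-OR, P(spike | causes) = 1 − (1−0.07)·∏(1−qᵢ) over the active causes.
For the numerator, keep only nearby quarry blast=true terms: 0.967078·0.323 = 0.312366
The normalizing constant is 0.9442·0.677 + 0.967078·0.323 = 0.951589
Posterior = 0.312366 / 0.951589 ≈ 0.328

P(nearby quarry blast | spike, minor quake) ≈ 0.328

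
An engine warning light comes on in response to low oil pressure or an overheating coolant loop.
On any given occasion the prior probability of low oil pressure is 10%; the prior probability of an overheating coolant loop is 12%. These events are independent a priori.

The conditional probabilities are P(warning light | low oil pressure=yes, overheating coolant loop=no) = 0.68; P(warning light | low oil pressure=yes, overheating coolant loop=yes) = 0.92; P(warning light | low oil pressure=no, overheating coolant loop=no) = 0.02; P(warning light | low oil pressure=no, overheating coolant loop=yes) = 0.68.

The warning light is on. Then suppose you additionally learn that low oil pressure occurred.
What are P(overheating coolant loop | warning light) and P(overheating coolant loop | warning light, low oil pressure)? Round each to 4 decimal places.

P(overheating coolant loop | warning light) ≈ 0.5275; P(overheating coolant loop | warning light, low oil pressure) ≈ 0.1558

By total probability over the 4 (low oil pressure, overheating coolant loop) configurations:
  P(warning light) = 0.02×0.9×0.88 + 0.68×0.9×0.12 + 0.68×0.1×0.88 + 0.92×0.1×0.12
        = 0.015840 + 0.073440 + 0.059840 + 0.011040 = 0.160160
The terms with overheating coolant loop present sum to 0.084480, so
  P(overheating coolant loop | warning light) = 0.084480 / 0.160160 ≈ 0.5275

Now condition on the additional information:
P(warning light | low oil pressure) = 0.68*0.88 + 0.92*0.12 = 0.598400 + 0.110400 = 0.708800
The overheating coolant loop-present share is 0.92*0.12 = 0.110400.
So P(overheating coolant loop | warning light, low oil pressure) = 0.110400/0.708800 ≈ 0.1558.
This is intercausal reasoning (explaining away): once low oil pressure accounts for the warning light, overheating coolant loop becomes less likely.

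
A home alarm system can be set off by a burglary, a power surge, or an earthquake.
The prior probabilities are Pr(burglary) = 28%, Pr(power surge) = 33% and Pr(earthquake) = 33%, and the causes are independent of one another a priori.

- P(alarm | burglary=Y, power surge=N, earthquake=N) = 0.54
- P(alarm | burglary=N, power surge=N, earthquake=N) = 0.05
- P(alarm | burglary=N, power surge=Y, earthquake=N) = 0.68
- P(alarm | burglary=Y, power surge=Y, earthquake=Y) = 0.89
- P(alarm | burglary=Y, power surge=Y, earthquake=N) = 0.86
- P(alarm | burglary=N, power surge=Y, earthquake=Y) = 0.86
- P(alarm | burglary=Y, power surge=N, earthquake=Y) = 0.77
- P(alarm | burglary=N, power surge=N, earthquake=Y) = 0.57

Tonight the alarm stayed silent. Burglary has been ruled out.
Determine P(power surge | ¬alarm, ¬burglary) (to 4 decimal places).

Numerator (weight on configurations with power surge): 0.070752 + 0.015246 = 0.085998
The normalizing constant is 0.95·0.67·0.67 + 0.43·0.67·0.33 + 0.32·0.33·0.67 + 0.14·0.33·0.33 = 0.607526
Posterior = 0.085998 / 0.607526 ≈ 0.1416

P(power surge | ¬alarm, ¬burglary) ≈ 0.1416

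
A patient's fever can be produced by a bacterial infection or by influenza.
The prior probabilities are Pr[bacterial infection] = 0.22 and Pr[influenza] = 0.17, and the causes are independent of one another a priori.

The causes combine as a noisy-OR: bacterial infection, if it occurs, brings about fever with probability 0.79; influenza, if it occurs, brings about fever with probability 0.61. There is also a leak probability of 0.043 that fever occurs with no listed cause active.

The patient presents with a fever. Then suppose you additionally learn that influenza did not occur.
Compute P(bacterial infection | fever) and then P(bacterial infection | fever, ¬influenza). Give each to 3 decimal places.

P(bacterial infection | fever) ≈ 0.619; P(bacterial infection | fever, ¬influenza) ≈ 0.840

Under noisy-OR, P(fever | causes) = 1 − (1−0.043)·∏(1−qᵢ) over the active causes.
Weight on bacterial infection=true, given the evidence: 0.145903 + 0.034469 = 0.180372
Normalizer over all consistent configurations: 0.043·0.78·0.83 + 0.62677·0.78·0.17 + 0.79903·0.22·0.83 + 0.921622·0.22·0.17 = 0.291320
Posterior = 0.180372 / 0.291320 ≈ 0.619

With the extra evidence:
Weight on bacterial infection=true, given the evidence: 0.79903·0.22 = 0.175787
The normalizing constant is 0.043·0.78 + 0.79903·0.22 = 0.209327
P(bacterial infection | fever, ¬influenza) = 0.175787/0.209327 ≈ 0.840
With influenza excluded, bacterial infection must carry more of the explanatory weight for the fever.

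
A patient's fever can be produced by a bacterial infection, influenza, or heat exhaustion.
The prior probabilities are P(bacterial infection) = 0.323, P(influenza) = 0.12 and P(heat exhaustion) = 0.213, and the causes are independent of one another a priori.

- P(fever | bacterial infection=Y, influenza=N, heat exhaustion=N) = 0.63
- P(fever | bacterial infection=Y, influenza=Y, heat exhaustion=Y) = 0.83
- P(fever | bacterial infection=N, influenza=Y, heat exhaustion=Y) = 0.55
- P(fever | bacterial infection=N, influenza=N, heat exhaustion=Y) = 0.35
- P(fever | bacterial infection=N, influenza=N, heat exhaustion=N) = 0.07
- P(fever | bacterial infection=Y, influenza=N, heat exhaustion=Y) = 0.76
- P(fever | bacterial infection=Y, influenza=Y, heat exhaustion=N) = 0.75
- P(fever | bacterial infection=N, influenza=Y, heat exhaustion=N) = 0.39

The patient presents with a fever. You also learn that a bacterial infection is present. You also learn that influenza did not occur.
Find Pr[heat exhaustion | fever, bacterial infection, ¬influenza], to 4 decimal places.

P(fever | bacterial infection, ¬influenza) = 0.63×0.787 + 0.76×0.213 = 0.495810 + 0.161880 = 0.657690
The heat exhaustion-present share is 0.76×0.213 = 0.161880.
So P(heat exhaustion | fever, bacterial infection, ¬influenza) = 0.161880/0.657690 ≈ 0.2461.

Pr[heat exhaustion | fever, bacterial infection, ¬influenza] ≈ 0.2461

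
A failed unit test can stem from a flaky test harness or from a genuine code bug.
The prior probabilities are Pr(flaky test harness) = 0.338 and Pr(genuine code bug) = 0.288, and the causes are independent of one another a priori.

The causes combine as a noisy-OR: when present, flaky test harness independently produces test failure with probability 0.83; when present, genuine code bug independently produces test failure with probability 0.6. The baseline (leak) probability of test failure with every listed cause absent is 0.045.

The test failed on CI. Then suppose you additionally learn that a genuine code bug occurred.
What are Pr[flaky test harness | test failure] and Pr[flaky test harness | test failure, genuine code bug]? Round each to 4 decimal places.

Pr[flaky test harness | test failure] ≈ 0.6779; Pr[flaky test harness | test failure, genuine code bug] ≈ 0.4358

Under noisy-OR, P(test failure | causes) = 1 − (1−0.045)·∏(1−qᵢ) over the active causes.
P(test failure) = 0.045·0.662·0.712 + 0.618·0.662·0.288 + 0.83765·0.338·0.712 + 0.93506·0.338·0.288 = 0.021210 + 0.117825 + 0.201585 + 0.091022 = 0.431642
The flaky test harness-present share is 0.201585 + 0.091022 = 0.292607.
Hence the posterior is 0.292607/0.431642 ≈ 0.6779.

Now also conditioning on genuine code bug=true:
P(test failure | genuine code bug) = 0.618·0.662 + 0.93506·0.338 = 0.409116 + 0.316050 = 0.725166
Of this, 0.316050 comes from 0.93506·0.338 (the flaky test harness=true cases).
So P(flaky test harness | test failure, genuine code bug) = 0.316050/0.725166 ≈ 0.4358.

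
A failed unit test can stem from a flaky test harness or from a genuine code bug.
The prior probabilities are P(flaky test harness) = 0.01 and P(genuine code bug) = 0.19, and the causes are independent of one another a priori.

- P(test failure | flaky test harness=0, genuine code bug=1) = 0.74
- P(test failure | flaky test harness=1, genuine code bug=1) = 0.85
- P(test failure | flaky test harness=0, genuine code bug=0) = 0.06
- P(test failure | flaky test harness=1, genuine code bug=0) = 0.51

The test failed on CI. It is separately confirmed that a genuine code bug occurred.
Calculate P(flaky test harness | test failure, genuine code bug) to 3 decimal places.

By total probability over both values of flaky test harness:
  P(test failure | genuine code bug) = 0.74·0.99 + 0.85·0.01
        = 0.732600 + 0.008500 = 0.741100
Keeping only the flaky test harness-present terms gives 0.008500, so
  P(flaky test harness | test failure, genuine code bug) = 0.008500 / 0.741100 ≈ 0.011

P(flaky test harness | test failure, genuine code bug) ≈ 0.011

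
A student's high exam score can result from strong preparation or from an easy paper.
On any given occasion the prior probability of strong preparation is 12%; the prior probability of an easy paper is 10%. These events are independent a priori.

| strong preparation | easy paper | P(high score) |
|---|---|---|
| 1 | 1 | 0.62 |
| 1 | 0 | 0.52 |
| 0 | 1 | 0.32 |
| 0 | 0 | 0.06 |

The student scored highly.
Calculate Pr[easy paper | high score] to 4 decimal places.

Pr[easy paper | high score] ≈ 0.2556

P(high score) = 0.06*0.88*0.9 + 0.32*0.88*0.1 + 0.52*0.12*0.9 + 0.62*0.12*0.1 = 0.047520 + 0.028160 + 0.056160 + 0.007440 = 0.139280
The easy paper-present share is 0.028160 + 0.007440 = 0.035600.
Hence the posterior is 0.035600/0.139280 ≈ 0.2556.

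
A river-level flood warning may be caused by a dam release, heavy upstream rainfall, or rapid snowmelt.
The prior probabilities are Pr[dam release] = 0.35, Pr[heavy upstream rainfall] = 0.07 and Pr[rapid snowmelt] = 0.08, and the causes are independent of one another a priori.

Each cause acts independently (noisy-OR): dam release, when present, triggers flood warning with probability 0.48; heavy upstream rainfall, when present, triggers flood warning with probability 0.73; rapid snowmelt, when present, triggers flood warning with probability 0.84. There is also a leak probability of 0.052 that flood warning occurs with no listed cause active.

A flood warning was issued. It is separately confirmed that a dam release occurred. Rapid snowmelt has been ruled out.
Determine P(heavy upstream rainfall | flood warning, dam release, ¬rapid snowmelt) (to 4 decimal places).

Under noisy-OR, P(flood warning | causes) = 1 − (1−0.052)·∏(1−qᵢ) over the active causes.
P(flood warning | dam release, ¬rapid snowmelt) = 0.50704*0.93 + 0.866901*0.07 = 0.471547 + 0.060683 = 0.532230
Restricting to configurations with heavy upstream rainfall present: 0.866901*0.07 = 0.060683.
P(heavy upstream rainfall | flood warning, dam release, ¬rapid snowmelt) = 0.060683 / 0.532230 ≈ 0.1140

P(heavy upstream rainfall | flood warning, dam release, ¬rapid snowmelt) ≈ 0.1140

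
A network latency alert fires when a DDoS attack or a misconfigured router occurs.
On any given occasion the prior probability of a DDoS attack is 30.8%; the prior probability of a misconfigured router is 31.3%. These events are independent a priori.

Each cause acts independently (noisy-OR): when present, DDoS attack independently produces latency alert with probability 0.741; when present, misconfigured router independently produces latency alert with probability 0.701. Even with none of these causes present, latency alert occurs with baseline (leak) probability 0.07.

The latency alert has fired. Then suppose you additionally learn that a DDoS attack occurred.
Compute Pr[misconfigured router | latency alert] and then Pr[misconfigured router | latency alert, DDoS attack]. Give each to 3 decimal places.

Pr[misconfigured router | latency alert] ≈ 0.559; Pr[misconfigured router | latency alert, DDoS attack] ≈ 0.358

Under noisy-OR, P(latency alert | causes) = 1 − (1−0.07)·∏(1−qᵢ) over the active causes.
Sum P(latency alert|·) weighted by the priors over the 4 (DDoS attack, misconfigured router) configurations:
  P(latency alert) = 0.07·0.692·0.687 + 0.72193·0.692·0.313 + 0.75913·0.308·0.687 + 0.92798·0.308·0.313
        = 0.033278 + 0.156367 + 0.160629 + 0.089461 = 0.439735
The terms with misconfigured router present sum to 0.245828, so
  P(misconfigured router | latency alert) = 0.245828 / 0.439735 ≈ 0.559

With the extra evidence:
Weight on misconfigured router=true, given the evidence: 0.92798·0.313 = 0.290458
Normalizer over all consistent configurations: 0.75913·0.687 + 0.92798·0.313 = 0.811980
P(misconfigured router | latency alert, DDoS attack) = 0.290458/0.811980 ≈ 0.358
This is intercausal reasoning (explaining away): once DDoS attack accounts for the latency alert, misconfigured router becomes less likely.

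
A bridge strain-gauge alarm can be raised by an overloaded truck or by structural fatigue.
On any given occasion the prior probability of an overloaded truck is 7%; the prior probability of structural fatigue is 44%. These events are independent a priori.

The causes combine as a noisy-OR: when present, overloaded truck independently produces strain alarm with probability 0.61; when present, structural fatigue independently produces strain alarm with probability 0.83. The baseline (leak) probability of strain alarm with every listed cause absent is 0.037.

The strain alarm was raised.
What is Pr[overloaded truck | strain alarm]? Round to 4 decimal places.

Pr[overloaded truck | strain alarm] ≈ 0.1285

Under noisy-OR, P(strain alarm | causes) = 1 − (1−0.037)·∏(1−qᵢ) over the active causes.
Numerator (weight on configurations with overloaded truck): 0.024478 + 0.028834 = 0.053312
The normalizing constant is 0.037·0.93·0.56 + 0.83629·0.93·0.44 + 0.62443·0.07·0.56 + 0.936153·0.07·0.44 = 0.414792
Posterior = 0.053312 / 0.414792 ≈ 0.1285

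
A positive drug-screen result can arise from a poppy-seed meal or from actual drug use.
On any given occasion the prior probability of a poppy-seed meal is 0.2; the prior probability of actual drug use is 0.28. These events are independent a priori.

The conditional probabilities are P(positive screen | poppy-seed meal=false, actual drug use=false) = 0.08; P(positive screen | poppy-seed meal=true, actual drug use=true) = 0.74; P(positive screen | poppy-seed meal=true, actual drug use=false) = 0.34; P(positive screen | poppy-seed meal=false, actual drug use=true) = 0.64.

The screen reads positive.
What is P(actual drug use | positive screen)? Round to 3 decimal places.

P(positive screen) = 0.08·0.8·0.72 + 0.64·0.8·0.28 + 0.34·0.2·0.72 + 0.74·0.2·0.28 = 0.046080 + 0.143360 + 0.048960 + 0.041440 = 0.279840
Restricting to configurations with actual drug use present: 0.143360 + 0.041440 = 0.184800.
P(actual drug use | positive screen) = 0.184800 / 0.279840 ≈ 0.660

P(actual drug use | positive screen) ≈ 0.660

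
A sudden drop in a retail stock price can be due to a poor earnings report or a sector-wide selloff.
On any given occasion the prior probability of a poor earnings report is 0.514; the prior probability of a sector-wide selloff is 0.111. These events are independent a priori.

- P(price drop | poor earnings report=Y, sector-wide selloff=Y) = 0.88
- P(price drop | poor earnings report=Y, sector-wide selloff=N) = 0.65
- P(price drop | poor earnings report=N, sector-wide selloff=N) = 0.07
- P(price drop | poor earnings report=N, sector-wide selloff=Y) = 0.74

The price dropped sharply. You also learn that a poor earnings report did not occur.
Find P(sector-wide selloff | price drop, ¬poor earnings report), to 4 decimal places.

P(sector-wide selloff | price drop, ¬poor earnings report) ≈ 0.5690

Numerator (weight on configurations with sector-wide selloff): 0.74×0.111 = 0.082140
Normalizer over all consistent configurations: 0.07×0.889 + 0.74×0.111 = 0.144370
P(sector-wide selloff | price drop, ¬poor earnings report) = 0.082140/0.144370 ≈ 0.5690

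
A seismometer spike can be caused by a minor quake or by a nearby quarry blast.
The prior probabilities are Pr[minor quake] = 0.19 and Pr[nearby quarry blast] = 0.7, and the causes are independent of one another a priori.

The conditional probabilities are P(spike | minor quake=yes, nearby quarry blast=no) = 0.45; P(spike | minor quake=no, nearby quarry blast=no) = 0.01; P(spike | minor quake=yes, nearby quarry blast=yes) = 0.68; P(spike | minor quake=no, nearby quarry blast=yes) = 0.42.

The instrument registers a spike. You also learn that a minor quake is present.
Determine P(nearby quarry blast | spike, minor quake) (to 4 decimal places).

Numerator (weight on configurations with nearby quarry blast): 0.68×0.7 = 0.476000
The normalizing constant is 0.45×0.3 + 0.68×0.7 = 0.611000
P(nearby quarry blast | spike, minor quake) = 0.476000/0.611000 ≈ 0.7791

P(nearby quarry blast | spike, minor quake) ≈ 0.7791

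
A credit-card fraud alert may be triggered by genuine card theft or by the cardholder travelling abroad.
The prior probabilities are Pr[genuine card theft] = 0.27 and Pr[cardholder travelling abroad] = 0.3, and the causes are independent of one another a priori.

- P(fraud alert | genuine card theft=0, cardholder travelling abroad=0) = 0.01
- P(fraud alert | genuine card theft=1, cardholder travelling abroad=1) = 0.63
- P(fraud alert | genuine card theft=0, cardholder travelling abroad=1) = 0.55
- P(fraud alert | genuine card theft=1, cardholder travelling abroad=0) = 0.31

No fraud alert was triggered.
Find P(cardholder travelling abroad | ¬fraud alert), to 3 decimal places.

Sum P(¬fraud alert|·) weighted by the priors over the 4 (genuine card theft, cardholder travelling abroad) configurations:
  P(¬fraud alert) = 0.99·0.73·0.7 + 0.45·0.73·0.3 + 0.69·0.27·0.7 + 0.37·0.27·0.3
        = 0.505890 + 0.098550 + 0.130410 + 0.029970 = 0.764820
The terms with cardholder travelling abroad present sum to 0.128520, so
  P(cardholder travelling abroad | ¬fraud alert) = 0.128520 / 0.764820 ≈ 0.168

P(cardholder travelling abroad | ¬fraud alert) ≈ 0.168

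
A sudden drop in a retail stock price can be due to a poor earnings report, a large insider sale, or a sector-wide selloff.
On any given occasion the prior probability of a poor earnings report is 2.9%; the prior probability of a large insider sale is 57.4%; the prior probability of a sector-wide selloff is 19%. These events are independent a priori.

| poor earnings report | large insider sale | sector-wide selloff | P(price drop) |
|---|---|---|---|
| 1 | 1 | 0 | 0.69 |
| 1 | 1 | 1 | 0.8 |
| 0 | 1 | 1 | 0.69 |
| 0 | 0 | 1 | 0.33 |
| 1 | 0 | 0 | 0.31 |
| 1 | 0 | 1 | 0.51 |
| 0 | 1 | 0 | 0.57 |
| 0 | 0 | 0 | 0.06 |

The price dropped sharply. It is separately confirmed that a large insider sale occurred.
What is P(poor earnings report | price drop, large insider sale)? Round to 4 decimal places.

P(poor earnings report | price drop, large insider sale) ≈ 0.0346

For the numerator, keep only poor earnings report=true terms: 0.016208 + 0.004408 = 0.020616
Normalizer over all consistent configurations: 0.57*0.971*0.81 + 0.69*0.971*0.19 + 0.69*0.029*0.81 + 0.8*0.029*0.19 = 0.596225
P(poor earnings report | price drop, large insider sale) = 0.020616/0.596225 ≈ 0.0346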